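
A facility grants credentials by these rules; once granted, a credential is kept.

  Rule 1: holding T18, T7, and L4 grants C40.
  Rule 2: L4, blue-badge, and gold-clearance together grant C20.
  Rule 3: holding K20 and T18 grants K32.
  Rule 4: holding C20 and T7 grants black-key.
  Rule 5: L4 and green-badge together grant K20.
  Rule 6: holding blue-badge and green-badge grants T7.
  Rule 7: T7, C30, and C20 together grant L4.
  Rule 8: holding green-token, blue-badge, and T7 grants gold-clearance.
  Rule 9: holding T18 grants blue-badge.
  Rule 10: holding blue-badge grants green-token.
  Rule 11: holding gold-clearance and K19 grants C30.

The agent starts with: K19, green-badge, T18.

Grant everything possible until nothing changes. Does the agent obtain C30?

Yes

Holding T18 grants blue-badge (Rule 9).
Holding blue-badge grants green-token (Rule 10).
Holding blue-badge and green-badge grants T7 (Rule 6).
Holding green-token, blue-badge, and T7 grants gold-clearance (Rule 8).
Holding gold-clearance and K19 grants C30 (Rule 11).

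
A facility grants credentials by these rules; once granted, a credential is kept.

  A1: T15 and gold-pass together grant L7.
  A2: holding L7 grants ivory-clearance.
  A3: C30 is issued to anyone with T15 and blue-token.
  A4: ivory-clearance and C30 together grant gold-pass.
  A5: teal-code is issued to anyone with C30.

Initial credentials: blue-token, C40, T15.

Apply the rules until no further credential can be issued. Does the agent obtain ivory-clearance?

ivory-clearance would need L7 (A2), but L7 is never granted.

No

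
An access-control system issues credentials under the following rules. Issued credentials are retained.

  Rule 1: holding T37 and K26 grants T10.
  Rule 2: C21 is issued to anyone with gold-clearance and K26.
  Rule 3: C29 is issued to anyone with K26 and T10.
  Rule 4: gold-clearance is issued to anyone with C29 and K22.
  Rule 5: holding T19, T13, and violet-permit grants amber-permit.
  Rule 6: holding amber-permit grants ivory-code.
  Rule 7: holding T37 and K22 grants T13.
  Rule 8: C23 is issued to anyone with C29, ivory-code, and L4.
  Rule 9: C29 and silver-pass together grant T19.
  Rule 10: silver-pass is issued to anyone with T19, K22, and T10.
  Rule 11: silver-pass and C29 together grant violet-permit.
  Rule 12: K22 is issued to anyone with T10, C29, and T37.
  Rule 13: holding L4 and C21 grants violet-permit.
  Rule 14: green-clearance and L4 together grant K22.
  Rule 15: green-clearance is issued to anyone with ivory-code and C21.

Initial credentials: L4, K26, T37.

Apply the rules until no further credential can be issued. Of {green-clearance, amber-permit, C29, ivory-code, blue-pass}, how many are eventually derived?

Holding T37 and K26 grants T10 (Rule 1).
Holding K26 and T10 grants C29 (Rule 3).
green-clearance would need ivory-code and C21 (Rule 15), but ivory-code is never granted.
amber-permit would need T19, T13, and violet-permit (Rule 5), but T19 is never granted.
C29: reached.
ivory-code would need amber-permit (Rule 6), but amber-permit is never granted.
No rule produces blue-pass, and it is not given.
Reached: C29 — 1 of the 5.

1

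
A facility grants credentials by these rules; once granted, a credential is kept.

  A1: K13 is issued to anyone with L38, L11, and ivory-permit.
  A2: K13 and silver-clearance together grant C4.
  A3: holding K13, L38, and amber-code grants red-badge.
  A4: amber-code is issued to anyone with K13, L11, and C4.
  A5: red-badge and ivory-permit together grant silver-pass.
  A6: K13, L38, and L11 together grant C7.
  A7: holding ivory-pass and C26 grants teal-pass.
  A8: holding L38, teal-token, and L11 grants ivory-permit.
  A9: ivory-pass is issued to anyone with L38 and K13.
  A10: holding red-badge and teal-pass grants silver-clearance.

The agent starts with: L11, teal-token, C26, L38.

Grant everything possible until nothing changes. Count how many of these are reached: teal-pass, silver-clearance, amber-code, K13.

2

Holding L38, teal-token, and L11 grants ivory-permit (A8).
Holding L38, L11, and ivory-permit grants K13 (A1).
Holding L38 and K13 grants ivory-pass (A9).
Holding ivory-pass and C26 grants teal-pass (A7).
teal-pass: reached.
silver-clearance would need red-badge and teal-pass (A10), but red-badge is never granted.
amber-code would need K13, L11, and C4 (A4), but C4 is never granted.
K13: reached.
Reached: teal-pass and K13 — 2 of the 4.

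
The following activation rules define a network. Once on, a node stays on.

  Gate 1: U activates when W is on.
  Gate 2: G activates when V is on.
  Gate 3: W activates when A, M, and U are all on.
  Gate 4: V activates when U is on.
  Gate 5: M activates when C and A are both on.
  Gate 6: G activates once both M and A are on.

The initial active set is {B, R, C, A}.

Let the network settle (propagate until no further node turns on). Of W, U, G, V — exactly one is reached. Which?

G

Gate 5: C and A on → M on.
M and A are on, so G activates (Gate 6).
V would need U (Gate 4), but U never turns on. U would need W (Gate 1), but W never turns on. W would need A, M, and U (Gate 3), but U never turns on.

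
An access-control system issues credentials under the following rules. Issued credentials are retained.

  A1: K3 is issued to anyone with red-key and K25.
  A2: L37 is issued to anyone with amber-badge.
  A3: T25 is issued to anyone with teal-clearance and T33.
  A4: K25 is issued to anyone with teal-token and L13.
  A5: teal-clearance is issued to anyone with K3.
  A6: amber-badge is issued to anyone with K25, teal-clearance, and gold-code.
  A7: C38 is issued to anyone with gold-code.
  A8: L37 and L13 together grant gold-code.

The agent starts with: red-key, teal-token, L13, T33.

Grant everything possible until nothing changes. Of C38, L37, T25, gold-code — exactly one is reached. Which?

T25

Holding teal-token and L13 grants K25 (A4).
Holding red-key and K25 grants K3 (A1).
Holding K3 grants teal-clearance (A5).
Holding teal-clearance and T33 grants T25 (A3).
C38 would need gold-code (A7), but gold-code is never granted. gold-code would need L37 and L13 (A8), but L37 is never granted. L37 would need amber-badge (A2), but amber-badge is never granted.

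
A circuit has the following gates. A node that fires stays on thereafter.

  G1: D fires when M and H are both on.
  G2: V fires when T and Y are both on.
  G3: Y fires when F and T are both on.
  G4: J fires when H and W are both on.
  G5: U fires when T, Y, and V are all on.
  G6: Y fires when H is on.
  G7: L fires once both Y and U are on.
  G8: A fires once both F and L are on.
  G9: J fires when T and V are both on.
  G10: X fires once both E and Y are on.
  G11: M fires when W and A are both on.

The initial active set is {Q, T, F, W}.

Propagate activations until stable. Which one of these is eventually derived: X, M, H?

G3: F and T on → Y on.
T and Y are on, so V fires (G2).
T, Y, and V are on, so U fires (G5).
Y and U are on, so L fires (G7).
G8: F and L on → A on.
W and A are on, so M fires (G11).
X would need E and Y (G10), but E never turns on. No rule produces H, and it is not given.

M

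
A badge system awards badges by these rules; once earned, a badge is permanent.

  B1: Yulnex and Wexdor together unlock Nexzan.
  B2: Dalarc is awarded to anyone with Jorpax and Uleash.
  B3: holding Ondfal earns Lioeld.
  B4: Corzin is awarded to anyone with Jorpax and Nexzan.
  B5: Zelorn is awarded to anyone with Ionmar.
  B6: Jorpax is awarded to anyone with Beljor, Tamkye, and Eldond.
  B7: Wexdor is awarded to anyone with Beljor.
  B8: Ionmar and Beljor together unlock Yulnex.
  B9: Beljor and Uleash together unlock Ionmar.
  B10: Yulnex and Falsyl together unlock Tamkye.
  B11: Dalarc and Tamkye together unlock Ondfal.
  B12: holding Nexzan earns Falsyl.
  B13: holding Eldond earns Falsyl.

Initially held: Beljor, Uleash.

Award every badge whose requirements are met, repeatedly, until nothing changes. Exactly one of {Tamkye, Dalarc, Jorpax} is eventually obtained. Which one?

Tamkye

With Beljor and Uleash, Ionmar is earned (B9).
With Beljor, Wexdor is earned (B7).
With Ionmar and Beljor, Yulnex is earned (B8).
With Yulnex and Wexdor, Nexzan is earned (B1).
With Nexzan, Falsyl is earned (B12).
With Yulnex and Falsyl, Tamkye is earned (B10).
Dalarc would need Jorpax and Uleash (B2), but Jorpax is never earned. Jorpax would need Beljor, Tamkye, and Eldond (B6), but Eldond is never earned.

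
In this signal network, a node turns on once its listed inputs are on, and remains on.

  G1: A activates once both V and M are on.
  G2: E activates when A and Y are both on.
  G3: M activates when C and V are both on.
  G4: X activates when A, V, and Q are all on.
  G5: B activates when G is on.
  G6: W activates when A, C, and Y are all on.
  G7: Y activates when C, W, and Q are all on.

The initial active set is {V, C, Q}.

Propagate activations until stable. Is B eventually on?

No

B would need G (G5), but G never turns on.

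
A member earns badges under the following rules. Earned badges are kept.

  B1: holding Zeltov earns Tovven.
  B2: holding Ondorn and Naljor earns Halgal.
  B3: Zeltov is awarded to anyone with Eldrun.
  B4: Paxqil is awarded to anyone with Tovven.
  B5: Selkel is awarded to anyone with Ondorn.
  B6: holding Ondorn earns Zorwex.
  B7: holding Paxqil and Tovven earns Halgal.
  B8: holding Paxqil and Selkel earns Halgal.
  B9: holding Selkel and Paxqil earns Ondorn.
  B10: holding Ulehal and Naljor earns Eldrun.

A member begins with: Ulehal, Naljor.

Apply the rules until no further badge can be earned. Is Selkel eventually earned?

No

Selkel would need Ondorn (B5), but Ondorn is never earned.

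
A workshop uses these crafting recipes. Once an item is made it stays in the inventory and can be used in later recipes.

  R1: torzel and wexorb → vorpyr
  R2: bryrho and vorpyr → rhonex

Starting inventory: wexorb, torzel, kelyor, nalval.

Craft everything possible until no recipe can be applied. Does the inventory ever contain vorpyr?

torzel and wexorb → vorpyr (R1).

Yes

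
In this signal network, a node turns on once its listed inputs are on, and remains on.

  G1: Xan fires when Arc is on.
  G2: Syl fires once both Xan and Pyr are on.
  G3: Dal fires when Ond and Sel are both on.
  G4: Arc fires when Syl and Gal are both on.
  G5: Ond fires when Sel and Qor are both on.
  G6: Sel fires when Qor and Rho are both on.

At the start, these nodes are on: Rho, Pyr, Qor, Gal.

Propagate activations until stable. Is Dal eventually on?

Qor and Rho are on, so Sel fires (G6).
Sel and Qor are on, so Ond fires (G5).
Ond and Sel are on, so Dal fires (G3).

Yes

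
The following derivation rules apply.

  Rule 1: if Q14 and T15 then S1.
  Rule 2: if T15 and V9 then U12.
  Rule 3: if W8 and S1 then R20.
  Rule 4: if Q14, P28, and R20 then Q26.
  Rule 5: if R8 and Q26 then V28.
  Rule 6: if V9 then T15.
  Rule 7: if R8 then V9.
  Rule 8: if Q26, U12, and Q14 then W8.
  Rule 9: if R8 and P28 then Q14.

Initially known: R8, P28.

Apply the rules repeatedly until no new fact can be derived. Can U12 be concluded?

From R8, Rule 7 gives V9.
From V9, Rule 6 gives T15.
T15 and V9 hold, so U12 follows (Rule 2).

Yes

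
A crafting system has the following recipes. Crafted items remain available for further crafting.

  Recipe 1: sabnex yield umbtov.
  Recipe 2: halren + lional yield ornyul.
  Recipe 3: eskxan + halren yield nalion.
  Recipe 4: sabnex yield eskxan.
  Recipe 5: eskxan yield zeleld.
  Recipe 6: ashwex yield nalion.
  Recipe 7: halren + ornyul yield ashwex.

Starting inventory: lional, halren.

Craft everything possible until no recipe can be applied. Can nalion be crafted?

Using Recipe 2, halren and lional make ornyul.
Using Recipe 7, halren and ornyul make ashwex.
Using Recipe 6, ashwex makes nalion.

Yes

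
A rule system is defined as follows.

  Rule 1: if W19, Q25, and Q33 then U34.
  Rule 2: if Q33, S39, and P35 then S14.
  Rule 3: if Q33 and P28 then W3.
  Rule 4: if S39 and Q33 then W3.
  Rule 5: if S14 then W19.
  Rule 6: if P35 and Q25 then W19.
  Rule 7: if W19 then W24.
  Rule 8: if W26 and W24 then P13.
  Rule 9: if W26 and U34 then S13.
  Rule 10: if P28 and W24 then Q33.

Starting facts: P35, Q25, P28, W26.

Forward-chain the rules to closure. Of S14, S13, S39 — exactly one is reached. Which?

P35 and Q25 hold, so W19 follows (Rule 6).
W19 holds, so W24 follows (Rule 7).
From P28 and W24, Rule 10 gives Q33.
W19, Q25, and Q33 hold, so U34 follows (Rule 1).
From W26 and U34, Rule 9 gives S13.
No rule produces S39, and it is not given. S14 would need Q33, S39, and P35 (Rule 2), but S39 is never established.

S13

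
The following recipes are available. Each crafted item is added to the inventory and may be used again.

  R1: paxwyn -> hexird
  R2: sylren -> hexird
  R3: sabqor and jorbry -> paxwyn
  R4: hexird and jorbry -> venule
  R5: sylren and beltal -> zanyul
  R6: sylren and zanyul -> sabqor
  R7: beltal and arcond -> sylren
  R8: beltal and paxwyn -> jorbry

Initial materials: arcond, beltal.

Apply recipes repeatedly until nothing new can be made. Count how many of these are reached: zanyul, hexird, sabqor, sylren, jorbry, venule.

Using R7, beltal and arcond make sylren.
sylren and beltal -> zanyul (R5).
sylren -> hexird (R2).
Using R6, sylren and zanyul make sabqor.
zanyul: reached.
hexird: reached.
sabqor: reached.
sylren: reached.
jorbry would need beltal and paxwyn (R8), but paxwyn is never obtained.
venule would need hexird and jorbry (R4), but jorbry is never obtained.
Reached: zanyul, hexird, sabqor, and sylren — 4 of the 6.

4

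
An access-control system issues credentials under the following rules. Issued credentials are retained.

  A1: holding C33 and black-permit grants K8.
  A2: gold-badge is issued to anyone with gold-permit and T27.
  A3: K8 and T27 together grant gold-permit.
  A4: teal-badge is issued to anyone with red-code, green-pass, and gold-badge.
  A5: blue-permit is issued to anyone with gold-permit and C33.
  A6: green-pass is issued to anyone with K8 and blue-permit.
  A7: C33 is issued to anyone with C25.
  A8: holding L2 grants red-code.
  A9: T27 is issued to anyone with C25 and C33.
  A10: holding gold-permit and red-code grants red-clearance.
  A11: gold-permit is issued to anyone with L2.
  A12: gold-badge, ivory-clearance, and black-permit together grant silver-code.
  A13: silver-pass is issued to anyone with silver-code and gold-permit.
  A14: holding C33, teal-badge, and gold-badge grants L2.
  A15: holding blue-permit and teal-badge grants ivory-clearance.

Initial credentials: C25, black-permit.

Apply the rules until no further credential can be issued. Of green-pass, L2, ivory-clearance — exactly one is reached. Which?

green-pass

Holding C25 grants C33 (A7).
Holding C33 and black-permit grants K8 (A1).
Holding C25 and C33 grants T27 (A9).
Holding K8 and T27 grants gold-permit (A3).
Holding gold-permit and C33 grants blue-permit (A5).
Holding K8 and blue-permit grants green-pass (A6).
ivory-clearance would need blue-permit and teal-badge (A15), but teal-badge is never granted. L2 would need C33, teal-badge, and gold-badge (A14), but teal-badge is never granted.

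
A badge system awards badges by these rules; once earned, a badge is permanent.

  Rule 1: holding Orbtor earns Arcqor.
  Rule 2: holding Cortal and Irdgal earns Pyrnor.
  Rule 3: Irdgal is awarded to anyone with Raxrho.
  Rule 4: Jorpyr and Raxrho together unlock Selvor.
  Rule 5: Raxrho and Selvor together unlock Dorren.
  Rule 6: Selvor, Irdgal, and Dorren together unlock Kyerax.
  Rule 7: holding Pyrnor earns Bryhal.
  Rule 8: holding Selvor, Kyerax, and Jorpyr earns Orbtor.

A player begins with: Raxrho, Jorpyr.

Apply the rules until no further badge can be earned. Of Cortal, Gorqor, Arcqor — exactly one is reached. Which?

Arcqor

With Jorpyr and Raxrho, Selvor is earned (Rule 4).
With Raxrho, Irdgal is earned (Rule 3).
With Raxrho and Selvor, Dorren is earned (Rule 5).
With Selvor, Irdgal, and Dorren, Kyerax is earned (Rule 6).
With Selvor, Kyerax, and Jorpyr, Orbtor is earned (Rule 8).
With Orbtor, Arcqor is earned (Rule 1).
No rule produces Gorqor, and it is not given. No rule produces Cortal, and it is not given.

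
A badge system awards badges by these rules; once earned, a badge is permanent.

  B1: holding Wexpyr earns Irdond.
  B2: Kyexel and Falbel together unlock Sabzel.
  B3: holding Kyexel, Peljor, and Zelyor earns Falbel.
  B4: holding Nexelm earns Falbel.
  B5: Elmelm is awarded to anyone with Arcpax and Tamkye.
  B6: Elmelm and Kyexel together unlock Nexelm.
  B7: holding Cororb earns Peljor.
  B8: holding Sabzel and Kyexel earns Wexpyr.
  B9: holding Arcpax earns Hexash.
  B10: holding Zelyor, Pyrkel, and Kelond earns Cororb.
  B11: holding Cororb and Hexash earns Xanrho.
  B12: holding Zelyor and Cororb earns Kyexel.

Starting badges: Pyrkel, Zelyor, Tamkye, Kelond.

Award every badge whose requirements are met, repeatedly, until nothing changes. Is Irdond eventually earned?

With Zelyor, Pyrkel, and Kelond, Cororb is earned (B10).
With Zelyor and Cororb, Kyexel is earned (B12).
With Cororb, Peljor is earned (B7).
With Kyexel, Peljor, and Zelyor, Falbel is earned (B3).
With Kyexel and Falbel, Sabzel is earned (B2).
With Sabzel and Kyexel, Wexpyr is earned (B8).
With Wexpyr, Irdond is earned (B1).

Yes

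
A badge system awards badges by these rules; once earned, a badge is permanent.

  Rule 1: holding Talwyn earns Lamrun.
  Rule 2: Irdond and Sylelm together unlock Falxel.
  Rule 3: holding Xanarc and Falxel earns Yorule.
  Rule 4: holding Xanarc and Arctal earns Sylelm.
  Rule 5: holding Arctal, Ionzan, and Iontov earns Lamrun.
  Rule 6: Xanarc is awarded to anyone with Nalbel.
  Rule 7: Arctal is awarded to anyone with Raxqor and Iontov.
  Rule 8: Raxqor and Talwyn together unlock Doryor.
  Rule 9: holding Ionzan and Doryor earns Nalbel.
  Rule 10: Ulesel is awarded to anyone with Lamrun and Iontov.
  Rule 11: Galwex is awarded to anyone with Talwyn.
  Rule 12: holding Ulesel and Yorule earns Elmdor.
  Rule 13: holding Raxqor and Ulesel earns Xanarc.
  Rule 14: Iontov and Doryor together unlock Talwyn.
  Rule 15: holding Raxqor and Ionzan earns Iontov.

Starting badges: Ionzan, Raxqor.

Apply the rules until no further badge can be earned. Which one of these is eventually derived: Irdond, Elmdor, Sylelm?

With Raxqor and Ionzan, Iontov is earned (Rule 15).
With Raxqor and Iontov, Arctal is earned (Rule 7).
With Arctal, Ionzan, and Iontov, Lamrun is earned (Rule 5).
With Lamrun and Iontov, Ulesel is earned (Rule 10).
With Raxqor and Ulesel, Xanarc is earned (Rule 13).
With Xanarc and Arctal, Sylelm is earned (Rule 4).
Elmdor would need Ulesel and Yorule (Rule 12), but Yorule is never earned. No rule produces Irdond, and it is not given.

Sylelm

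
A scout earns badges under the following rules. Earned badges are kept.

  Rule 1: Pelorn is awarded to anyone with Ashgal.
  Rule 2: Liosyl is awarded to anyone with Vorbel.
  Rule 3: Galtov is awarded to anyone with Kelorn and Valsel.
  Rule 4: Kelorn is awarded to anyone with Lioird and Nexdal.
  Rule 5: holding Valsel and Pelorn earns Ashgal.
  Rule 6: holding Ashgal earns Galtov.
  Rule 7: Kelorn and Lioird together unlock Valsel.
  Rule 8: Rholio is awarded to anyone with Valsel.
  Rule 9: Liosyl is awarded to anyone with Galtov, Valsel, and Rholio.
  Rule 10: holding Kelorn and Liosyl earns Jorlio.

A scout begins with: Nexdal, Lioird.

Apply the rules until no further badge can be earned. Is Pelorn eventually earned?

Pelorn would need Ashgal (Rule 1), but Ashgal is never earned.

No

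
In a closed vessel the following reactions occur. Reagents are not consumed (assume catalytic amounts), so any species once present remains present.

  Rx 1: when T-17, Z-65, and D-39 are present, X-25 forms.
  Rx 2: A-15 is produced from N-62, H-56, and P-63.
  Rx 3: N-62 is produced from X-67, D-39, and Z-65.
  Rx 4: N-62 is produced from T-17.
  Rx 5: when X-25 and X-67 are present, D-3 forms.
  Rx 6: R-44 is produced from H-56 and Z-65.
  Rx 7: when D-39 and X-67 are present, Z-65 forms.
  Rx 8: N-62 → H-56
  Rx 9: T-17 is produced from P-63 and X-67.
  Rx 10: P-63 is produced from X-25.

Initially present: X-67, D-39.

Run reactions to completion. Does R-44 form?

Yes

D-39 and X-67 present → Z-65 forms (Rx 7).
X-67, D-39, and Z-65 present → N-62 forms (Rx 3).
N-62 present → H-56 forms (Rx 8).
H-56 and Z-65 present → R-44 forms (Rx 6).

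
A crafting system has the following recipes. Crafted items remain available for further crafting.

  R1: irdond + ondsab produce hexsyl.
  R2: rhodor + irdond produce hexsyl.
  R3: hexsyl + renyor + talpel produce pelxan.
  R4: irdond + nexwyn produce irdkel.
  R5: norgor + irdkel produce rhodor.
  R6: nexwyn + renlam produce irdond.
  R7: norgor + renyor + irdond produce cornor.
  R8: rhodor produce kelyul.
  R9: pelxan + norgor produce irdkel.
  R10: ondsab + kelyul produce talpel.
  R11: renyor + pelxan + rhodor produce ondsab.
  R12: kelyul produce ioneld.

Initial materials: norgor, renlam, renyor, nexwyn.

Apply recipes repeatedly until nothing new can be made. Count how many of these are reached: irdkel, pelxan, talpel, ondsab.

1

Using R6, nexwyn and renlam make irdond.
irdond + nexwyn → irdkel (R4).
irdkel: reached.
pelxan would need hexsyl, renyor, and talpel (R3), but talpel is never obtained.
talpel would need ondsab and kelyul (R10), but ondsab is never obtained.
ondsab would need renyor, pelxan, and rhodor (R11), but pelxan is never obtained.
Reached: irdkel — 1 of the 4.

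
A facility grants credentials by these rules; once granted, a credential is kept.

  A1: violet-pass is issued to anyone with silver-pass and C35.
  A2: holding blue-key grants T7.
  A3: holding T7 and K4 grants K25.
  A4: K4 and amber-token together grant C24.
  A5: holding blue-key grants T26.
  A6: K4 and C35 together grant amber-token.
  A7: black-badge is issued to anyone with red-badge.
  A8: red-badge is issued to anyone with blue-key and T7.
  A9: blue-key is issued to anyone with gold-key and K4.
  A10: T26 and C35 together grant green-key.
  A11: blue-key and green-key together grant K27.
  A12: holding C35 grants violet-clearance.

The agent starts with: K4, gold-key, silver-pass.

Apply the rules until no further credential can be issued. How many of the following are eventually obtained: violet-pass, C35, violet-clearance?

violet-pass would need silver-pass and C35 (A1), but C35 is never granted.
No rule produces C35, and it is not given.
violet-clearance would need C35 (A12), but C35 is never granted.
None of the 3 are reached.

0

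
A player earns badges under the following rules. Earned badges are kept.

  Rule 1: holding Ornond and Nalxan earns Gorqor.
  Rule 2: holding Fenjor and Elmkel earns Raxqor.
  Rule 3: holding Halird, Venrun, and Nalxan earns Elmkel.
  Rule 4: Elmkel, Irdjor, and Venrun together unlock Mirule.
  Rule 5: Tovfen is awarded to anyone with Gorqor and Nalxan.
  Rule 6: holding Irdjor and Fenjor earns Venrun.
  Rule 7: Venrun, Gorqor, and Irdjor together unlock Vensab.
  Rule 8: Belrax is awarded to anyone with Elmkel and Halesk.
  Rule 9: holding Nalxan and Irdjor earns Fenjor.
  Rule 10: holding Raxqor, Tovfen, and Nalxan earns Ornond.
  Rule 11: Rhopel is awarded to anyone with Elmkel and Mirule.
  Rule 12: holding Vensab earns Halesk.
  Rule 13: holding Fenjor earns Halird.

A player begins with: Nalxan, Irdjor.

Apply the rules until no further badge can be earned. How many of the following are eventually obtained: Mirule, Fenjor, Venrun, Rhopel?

4

With Nalxan and Irdjor, Fenjor is earned (Rule 9).
With Irdjor and Fenjor, Venrun is earned (Rule 6).
With Fenjor, Halird is earned (Rule 13).
With Halird, Venrun, and Nalxan, Elmkel is earned (Rule 3).
With Elmkel, Irdjor, and Venrun, Mirule is earned (Rule 4).
With Elmkel and Mirule, Rhopel is earned (Rule 11).
Mirule: reached.
Fenjor: reached.
Venrun: reached.
Rhopel: reached.
All 4 are reached.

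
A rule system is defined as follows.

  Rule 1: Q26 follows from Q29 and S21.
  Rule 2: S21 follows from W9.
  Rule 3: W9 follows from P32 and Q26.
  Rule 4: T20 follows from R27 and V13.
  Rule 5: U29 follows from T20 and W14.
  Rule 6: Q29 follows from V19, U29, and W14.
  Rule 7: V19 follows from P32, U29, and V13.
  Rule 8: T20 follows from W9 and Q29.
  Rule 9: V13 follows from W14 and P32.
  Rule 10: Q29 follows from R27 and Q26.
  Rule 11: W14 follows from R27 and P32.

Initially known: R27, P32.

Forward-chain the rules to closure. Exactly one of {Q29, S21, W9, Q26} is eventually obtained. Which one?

Q29

From R27 and P32, Rule 11 gives W14.
W14 and P32 hold, so V13 follows (Rule 9).
R27 and V13 hold, so T20 follows (Rule 4).
From T20 and W14, Rule 5 gives U29.
From P32, U29, and V13, Rule 7 gives V19.
From V19, U29, and W14, Rule 6 gives Q29.
W9 would need P32 and Q26 (Rule 3), but Q26 is never established. Q26 would need Q29 and S21 (Rule 1), but S21 is never established. S21 would need W9 (Rule 2), but W9 is never established.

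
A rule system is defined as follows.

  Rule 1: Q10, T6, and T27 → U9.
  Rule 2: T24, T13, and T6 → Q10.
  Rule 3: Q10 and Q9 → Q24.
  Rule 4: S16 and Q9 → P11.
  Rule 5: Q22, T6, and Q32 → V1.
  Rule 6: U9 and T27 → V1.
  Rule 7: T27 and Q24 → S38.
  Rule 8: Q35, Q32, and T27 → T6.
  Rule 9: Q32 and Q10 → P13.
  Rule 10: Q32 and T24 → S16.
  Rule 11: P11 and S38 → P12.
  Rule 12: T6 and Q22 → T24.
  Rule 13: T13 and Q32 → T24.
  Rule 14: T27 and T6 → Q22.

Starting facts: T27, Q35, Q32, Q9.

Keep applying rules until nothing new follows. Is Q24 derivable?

No

Q24 would need Q10 and Q9 (Rule 3), but Q10 is never established.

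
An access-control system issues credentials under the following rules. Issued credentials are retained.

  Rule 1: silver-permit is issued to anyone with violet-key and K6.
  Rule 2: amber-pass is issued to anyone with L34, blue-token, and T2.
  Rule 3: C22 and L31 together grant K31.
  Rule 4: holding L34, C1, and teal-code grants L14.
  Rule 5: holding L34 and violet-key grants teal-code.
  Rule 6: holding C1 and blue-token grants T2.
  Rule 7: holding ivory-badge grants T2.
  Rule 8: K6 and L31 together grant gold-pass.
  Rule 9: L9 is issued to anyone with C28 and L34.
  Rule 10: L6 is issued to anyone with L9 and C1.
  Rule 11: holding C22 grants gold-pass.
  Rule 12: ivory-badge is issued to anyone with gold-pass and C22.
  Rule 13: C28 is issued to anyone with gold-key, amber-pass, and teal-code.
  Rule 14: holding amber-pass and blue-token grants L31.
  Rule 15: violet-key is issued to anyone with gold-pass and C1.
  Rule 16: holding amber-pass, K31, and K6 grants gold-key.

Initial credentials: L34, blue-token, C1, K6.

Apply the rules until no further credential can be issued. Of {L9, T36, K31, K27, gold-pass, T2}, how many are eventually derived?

2

Holding C1 and blue-token grants T2 (Rule 6).
Holding L34, blue-token, and T2 grants amber-pass (Rule 2).
Holding amber-pass and blue-token grants L31 (Rule 14).
Holding K6 and L31 grants gold-pass (Rule 8).
L9 would need C28 and L34 (Rule 9), but C28 is never granted.
No rule produces T36, and it is not given.
K31 would need C22 and L31 (Rule 3), but C22 is never granted.
No rule produces K27, and it is not given.
gold-pass: reached.
T2: reached.
Reached: gold-pass and T2 — 2 of the 6.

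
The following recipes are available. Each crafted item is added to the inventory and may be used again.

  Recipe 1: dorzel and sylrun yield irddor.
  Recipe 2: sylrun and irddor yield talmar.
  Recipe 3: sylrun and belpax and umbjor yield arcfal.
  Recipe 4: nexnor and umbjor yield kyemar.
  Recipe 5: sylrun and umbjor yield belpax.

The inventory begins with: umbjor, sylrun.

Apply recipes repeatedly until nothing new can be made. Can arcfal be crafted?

Yes

sylrun and umbjor → belpax (Recipe 5).
sylrun and belpax and umbjor → arcfal (Recipe 3).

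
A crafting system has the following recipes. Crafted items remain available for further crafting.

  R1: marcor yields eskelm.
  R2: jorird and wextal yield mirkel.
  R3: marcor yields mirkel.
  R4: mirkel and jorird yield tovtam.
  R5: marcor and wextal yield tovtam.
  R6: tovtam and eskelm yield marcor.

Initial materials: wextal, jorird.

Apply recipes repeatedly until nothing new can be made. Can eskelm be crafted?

No

eskelm would need marcor (R1), but marcor is never obtained.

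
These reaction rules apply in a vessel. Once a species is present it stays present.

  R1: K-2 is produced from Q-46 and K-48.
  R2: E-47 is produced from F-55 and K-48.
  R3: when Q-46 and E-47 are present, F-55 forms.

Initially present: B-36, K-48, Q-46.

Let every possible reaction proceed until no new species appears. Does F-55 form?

No

F-55 would need Q-46 and E-47 (R3), but E-47 never forms.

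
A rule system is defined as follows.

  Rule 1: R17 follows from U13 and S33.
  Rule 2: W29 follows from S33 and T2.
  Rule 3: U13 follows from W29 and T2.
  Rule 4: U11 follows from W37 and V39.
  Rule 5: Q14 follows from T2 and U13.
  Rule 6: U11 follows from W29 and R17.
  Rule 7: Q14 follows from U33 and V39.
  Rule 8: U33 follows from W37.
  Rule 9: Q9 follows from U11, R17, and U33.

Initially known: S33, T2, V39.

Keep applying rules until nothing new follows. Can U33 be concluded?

U33 would need W37 (Rule 8), but W37 is never established.

No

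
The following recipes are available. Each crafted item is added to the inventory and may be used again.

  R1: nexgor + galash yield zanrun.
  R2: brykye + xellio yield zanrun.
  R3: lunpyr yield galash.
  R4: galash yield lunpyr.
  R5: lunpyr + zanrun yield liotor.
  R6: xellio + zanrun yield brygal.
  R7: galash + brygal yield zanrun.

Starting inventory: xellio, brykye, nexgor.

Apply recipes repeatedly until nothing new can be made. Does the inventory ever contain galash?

No

galash would need lunpyr (R3), but lunpyr is never obtained.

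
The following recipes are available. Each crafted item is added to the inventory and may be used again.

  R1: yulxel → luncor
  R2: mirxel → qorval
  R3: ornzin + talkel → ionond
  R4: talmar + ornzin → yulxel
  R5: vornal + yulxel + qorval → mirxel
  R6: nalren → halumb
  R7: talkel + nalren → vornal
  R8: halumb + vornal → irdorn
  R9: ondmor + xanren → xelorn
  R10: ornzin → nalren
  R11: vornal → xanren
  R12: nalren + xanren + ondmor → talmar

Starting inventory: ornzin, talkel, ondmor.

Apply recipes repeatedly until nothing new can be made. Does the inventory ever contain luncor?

Using R10, ornzin makes nalren.
talkel + nalren → vornal (R7).
Using R11, vornal makes xanren.
Using R12, nalren, xanren, and ondmor make talmar.
Using R4, talmar and ornzin make yulxel.
Using R1, yulxel makes luncor.

Yes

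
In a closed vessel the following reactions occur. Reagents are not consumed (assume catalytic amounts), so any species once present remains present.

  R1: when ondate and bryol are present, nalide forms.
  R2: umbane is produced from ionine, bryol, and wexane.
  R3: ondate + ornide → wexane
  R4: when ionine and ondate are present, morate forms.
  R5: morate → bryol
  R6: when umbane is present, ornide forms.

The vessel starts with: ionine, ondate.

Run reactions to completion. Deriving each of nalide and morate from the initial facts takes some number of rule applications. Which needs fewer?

morate

morate: ionine and ondate present → morate forms (R4). [1 rule application]
nalide: ionine and ondate present → morate forms (R4). morate present → bryol forms (R5). ondate and bryol present → nalide forms (R1). [3 rule applications]
morate needs fewer.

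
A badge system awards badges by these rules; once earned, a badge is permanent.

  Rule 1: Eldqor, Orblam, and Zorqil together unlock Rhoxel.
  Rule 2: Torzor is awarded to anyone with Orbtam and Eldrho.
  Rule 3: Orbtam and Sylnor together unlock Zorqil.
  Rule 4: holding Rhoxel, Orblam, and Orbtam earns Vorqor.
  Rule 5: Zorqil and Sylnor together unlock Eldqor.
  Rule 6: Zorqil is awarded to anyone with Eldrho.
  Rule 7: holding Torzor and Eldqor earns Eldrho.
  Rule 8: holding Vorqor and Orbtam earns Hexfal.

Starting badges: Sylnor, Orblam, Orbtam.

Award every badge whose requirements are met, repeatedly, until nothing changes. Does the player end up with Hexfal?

Yes

With Orbtam and Sylnor, Zorqil is earned (Rule 3).
With Zorqil and Sylnor, Eldqor is earned (Rule 5).
With Eldqor, Orblam, and Zorqil, Rhoxel is earned (Rule 1).
With Rhoxel, Orblam, and Orbtam, Vorqor is earned (Rule 4).
With Vorqor and Orbtam, Hexfal is earned (Rule 8).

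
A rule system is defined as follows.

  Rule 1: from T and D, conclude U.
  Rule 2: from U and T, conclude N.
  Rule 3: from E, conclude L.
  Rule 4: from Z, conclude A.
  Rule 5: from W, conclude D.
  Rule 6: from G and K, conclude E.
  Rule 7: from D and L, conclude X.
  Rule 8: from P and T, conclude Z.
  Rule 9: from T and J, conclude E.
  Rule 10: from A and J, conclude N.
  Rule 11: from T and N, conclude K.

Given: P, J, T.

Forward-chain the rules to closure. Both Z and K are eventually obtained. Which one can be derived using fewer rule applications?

Z: P and T hold, so Z follows (Rule 8). [1 rule application]
K: From P and T, Rule 8 gives Z. Z holds, so A follows (Rule 4). From A and J, Rule 10 gives N. T and N hold, so K follows (Rule 11). [4 rule applications]
Z needs fewer.

Z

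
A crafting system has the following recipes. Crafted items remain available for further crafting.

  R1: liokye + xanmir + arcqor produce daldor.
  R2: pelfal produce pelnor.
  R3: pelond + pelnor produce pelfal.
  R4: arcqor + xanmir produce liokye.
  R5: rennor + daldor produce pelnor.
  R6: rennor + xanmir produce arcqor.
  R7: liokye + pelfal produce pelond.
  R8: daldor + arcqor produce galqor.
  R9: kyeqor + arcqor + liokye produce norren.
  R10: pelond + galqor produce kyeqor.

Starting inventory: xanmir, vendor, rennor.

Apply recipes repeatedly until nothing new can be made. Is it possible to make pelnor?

Yes

Using R6, rennor and xanmir make arcqor.
Using R4, arcqor and xanmir make liokye.
Using R1, liokye, xanmir, and arcqor make daldor.
Using R5, rennor and daldor make pelnor.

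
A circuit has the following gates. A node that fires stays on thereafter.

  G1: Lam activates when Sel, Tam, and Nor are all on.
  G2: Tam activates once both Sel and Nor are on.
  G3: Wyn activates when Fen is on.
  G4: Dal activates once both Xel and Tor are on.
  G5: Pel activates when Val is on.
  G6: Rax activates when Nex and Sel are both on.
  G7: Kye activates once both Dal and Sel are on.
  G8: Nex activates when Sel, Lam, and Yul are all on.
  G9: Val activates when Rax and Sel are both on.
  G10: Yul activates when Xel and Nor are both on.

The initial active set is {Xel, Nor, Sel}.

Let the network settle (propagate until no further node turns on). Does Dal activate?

No

Dal would need Xel and Tor (G4), but Tor never turns on.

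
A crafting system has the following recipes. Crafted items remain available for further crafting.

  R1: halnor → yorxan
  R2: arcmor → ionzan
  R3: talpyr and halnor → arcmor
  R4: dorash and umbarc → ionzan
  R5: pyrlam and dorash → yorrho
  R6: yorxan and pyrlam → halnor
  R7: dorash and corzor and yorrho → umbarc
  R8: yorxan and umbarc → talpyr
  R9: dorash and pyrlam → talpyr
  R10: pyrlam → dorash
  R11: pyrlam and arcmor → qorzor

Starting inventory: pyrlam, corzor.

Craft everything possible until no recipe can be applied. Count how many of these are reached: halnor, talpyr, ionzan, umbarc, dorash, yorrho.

Using R10, pyrlam makes dorash.
Using R5, pyrlam and dorash make yorrho.
Using R9, dorash and pyrlam make talpyr.
dorash and corzor and yorrho → umbarc (R7).
Using R4, dorash and umbarc make ionzan.
halnor would need yorxan and pyrlam (R6), but yorxan is never obtained.
talpyr: reached.
ionzan: reached.
umbarc: reached.
dorash: reached.
yorrho: reached.
Reached: talpyr, ionzan, umbarc, dorash, and yorrho — 5 of the 6.

5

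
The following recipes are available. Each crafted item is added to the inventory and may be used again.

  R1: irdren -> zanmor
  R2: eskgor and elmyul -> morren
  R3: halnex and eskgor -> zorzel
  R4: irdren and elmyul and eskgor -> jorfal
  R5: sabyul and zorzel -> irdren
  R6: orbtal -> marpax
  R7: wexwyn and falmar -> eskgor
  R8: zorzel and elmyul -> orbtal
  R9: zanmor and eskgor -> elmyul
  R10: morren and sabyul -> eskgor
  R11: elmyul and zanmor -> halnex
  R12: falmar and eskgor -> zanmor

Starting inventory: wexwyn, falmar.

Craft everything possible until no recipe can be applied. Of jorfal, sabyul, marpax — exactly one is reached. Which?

marpax

wexwyn and falmar -> eskgor (R7).
Using R12, falmar and eskgor make zanmor.
Using R9, zanmor and eskgor make elmyul.
elmyul and zanmor -> halnex (R11).
Using R3, halnex and eskgor make zorzel.
Using R8, zorzel and elmyul make orbtal.
orbtal -> marpax (R6).
No rule produces sabyul, and it is not given. jorfal would need irdren, elmyul, and eskgor (R4), but irdren is never obtained.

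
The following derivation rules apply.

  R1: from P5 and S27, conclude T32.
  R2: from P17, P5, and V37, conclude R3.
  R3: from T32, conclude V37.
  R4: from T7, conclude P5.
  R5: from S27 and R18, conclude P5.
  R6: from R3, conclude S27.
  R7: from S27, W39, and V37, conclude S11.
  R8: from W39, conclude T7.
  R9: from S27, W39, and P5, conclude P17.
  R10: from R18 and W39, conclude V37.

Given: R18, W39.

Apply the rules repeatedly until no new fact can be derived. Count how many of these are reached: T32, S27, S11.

T32 would need P5 and S27 (R1), but S27 is never established.
S27 would need R3 (R6), but R3 is never established.
S11 would need S27, W39, and V37 (R7), but S27 is never established.
None of the 3 are reached.

0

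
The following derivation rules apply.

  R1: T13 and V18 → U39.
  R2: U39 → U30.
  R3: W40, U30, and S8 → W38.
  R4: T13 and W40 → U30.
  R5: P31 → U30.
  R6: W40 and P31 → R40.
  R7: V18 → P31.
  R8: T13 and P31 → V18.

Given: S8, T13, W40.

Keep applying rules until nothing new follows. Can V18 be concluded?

No

V18 would need T13 and P31 (R8), but P31 is never established.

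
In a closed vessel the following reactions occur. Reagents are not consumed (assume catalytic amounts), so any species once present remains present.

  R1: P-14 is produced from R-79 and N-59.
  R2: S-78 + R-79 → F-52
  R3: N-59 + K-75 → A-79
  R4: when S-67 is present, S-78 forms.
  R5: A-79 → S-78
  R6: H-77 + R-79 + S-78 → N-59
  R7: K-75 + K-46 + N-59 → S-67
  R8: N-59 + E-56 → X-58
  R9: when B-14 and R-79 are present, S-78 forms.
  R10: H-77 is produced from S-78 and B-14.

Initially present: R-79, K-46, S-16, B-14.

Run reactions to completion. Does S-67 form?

S-67 would need K-75, K-46, and N-59 (R7), but K-75 never forms.

No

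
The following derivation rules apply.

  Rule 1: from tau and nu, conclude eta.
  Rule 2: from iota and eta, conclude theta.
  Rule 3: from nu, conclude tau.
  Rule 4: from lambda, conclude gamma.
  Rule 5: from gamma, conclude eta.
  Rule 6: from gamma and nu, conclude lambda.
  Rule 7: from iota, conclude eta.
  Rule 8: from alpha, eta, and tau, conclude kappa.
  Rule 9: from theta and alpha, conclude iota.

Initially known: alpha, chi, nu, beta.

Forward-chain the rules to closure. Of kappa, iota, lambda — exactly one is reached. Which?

From nu, Rule 3 gives tau.
From tau and nu, Rule 1 gives eta.
alpha, eta, and tau hold, so kappa follows (Rule 8).
lambda would need gamma and nu (Rule 6), but gamma is never established. iota would need theta and alpha (Rule 9), but theta is never established.

kappa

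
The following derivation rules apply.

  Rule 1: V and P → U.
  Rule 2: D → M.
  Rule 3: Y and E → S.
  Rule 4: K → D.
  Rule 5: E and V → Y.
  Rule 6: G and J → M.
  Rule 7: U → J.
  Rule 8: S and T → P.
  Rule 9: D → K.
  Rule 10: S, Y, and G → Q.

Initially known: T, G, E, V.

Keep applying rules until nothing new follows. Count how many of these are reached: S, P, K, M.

3

From E and V, Rule 5 gives Y.
From Y and E, Rule 3 gives S.
From S and T, Rule 8 gives P.
V and P hold, so U follows (Rule 1).
U holds, so J follows (Rule 7).
G and J hold, so M follows (Rule 6).
S: reached.
P: reached.
K would need D (Rule 9), but D is never established.
M: reached.
Reached: S, P, and M — 3 of the 4.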